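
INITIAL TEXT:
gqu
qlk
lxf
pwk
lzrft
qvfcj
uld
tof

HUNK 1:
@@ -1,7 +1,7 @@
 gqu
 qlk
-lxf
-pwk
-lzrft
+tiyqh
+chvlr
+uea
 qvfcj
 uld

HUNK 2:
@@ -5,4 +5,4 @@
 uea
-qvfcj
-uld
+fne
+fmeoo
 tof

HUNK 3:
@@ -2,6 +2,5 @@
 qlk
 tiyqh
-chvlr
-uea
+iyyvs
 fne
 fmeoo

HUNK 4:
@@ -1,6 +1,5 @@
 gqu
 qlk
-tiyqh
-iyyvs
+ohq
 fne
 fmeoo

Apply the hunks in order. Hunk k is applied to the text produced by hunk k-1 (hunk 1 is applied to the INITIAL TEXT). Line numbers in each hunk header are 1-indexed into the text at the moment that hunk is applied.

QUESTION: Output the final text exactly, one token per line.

Hunk 1: at line 1 remove [lxf,pwk,lzrft] add [tiyqh,chvlr,uea] -> 8 lines: gqu qlk tiyqh chvlr uea qvfcj uld tof
Hunk 2: at line 5 remove [qvfcj,uld] add [fne,fmeoo] -> 8 lines: gqu qlk tiyqh chvlr uea fne fmeoo tof
Hunk 3: at line 2 remove [chvlr,uea] add [iyyvs] -> 7 lines: gqu qlk tiyqh iyyvs fne fmeoo tof
Hunk 4: at line 1 remove [tiyqh,iyyvs] add [ohq] -> 6 lines: gqu qlk ohq fne fmeoo tof

Answer: gqu
qlk
ohq
fne
fmeoo
tof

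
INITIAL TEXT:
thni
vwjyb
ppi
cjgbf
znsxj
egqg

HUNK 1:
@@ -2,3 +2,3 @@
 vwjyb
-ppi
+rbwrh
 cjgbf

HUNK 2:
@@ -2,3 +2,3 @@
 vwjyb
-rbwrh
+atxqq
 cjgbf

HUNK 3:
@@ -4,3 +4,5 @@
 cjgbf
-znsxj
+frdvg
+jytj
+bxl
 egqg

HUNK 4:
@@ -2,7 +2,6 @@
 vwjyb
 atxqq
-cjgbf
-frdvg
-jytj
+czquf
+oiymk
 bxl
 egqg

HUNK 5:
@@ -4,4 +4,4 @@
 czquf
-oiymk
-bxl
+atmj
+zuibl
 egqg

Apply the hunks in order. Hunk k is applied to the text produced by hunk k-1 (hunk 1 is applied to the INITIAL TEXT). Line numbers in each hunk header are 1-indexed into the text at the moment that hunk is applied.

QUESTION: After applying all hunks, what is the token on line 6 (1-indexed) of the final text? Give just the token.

Answer: zuibl

Derivation:
Hunk 1: at line 2 remove [ppi] add [rbwrh] -> 6 lines: thni vwjyb rbwrh cjgbf znsxj egqg
Hunk 2: at line 2 remove [rbwrh] add [atxqq] -> 6 lines: thni vwjyb atxqq cjgbf znsxj egqg
Hunk 3: at line 4 remove [znsxj] add [frdvg,jytj,bxl] -> 8 lines: thni vwjyb atxqq cjgbf frdvg jytj bxl egqg
Hunk 4: at line 2 remove [cjgbf,frdvg,jytj] add [czquf,oiymk] -> 7 lines: thni vwjyb atxqq czquf oiymk bxl egqg
Hunk 5: at line 4 remove [oiymk,bxl] add [atmj,zuibl] -> 7 lines: thni vwjyb atxqq czquf atmj zuibl egqg
Final line 6: zuibl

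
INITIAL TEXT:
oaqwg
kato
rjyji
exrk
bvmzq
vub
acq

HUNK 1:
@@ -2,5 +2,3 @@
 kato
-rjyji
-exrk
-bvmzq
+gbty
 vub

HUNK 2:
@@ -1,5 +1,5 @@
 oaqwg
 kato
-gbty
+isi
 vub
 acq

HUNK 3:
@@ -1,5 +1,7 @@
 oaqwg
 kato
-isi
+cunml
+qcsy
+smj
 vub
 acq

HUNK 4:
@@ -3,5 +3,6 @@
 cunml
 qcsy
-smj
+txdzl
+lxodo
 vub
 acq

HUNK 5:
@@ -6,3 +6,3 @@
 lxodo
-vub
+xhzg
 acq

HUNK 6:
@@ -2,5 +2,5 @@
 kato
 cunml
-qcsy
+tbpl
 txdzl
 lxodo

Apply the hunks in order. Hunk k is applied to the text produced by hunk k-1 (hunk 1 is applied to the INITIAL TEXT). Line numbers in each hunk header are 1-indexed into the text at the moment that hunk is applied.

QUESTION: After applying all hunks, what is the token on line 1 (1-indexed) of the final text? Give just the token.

Hunk 1: at line 2 remove [rjyji,exrk,bvmzq] add [gbty] -> 5 lines: oaqwg kato gbty vub acq
Hunk 2: at line 1 remove [gbty] add [isi] -> 5 lines: oaqwg kato isi vub acq
Hunk 3: at line 1 remove [isi] add [cunml,qcsy,smj] -> 7 lines: oaqwg kato cunml qcsy smj vub acq
Hunk 4: at line 3 remove [smj] add [txdzl,lxodo] -> 8 lines: oaqwg kato cunml qcsy txdzl lxodo vub acq
Hunk 5: at line 6 remove [vub] add [xhzg] -> 8 lines: oaqwg kato cunml qcsy txdzl lxodo xhzg acq
Hunk 6: at line 2 remove [qcsy] add [tbpl] -> 8 lines: oaqwg kato cunml tbpl txdzl lxodo xhzg acq
Final line 1: oaqwg

Answer: oaqwg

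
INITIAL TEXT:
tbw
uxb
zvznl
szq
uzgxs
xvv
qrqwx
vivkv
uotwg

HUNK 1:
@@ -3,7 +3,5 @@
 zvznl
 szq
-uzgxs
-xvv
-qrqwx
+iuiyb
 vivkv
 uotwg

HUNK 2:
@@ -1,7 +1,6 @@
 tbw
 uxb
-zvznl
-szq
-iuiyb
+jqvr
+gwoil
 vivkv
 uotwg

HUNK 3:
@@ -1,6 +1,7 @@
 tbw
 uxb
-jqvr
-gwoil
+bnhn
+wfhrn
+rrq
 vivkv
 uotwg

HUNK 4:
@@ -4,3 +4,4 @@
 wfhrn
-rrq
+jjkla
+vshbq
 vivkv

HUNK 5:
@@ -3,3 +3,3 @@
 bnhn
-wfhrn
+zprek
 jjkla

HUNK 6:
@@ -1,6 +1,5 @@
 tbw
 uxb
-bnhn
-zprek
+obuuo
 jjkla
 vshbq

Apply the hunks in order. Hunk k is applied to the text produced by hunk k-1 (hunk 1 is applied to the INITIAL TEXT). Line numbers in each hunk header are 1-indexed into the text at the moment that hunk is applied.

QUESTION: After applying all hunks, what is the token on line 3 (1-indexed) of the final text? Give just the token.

Answer: obuuo

Derivation:
Hunk 1: at line 3 remove [uzgxs,xvv,qrqwx] add [iuiyb] -> 7 lines: tbw uxb zvznl szq iuiyb vivkv uotwg
Hunk 2: at line 1 remove [zvznl,szq,iuiyb] add [jqvr,gwoil] -> 6 lines: tbw uxb jqvr gwoil vivkv uotwg
Hunk 3: at line 1 remove [jqvr,gwoil] add [bnhn,wfhrn,rrq] -> 7 lines: tbw uxb bnhn wfhrn rrq vivkv uotwg
Hunk 4: at line 4 remove [rrq] add [jjkla,vshbq] -> 8 lines: tbw uxb bnhn wfhrn jjkla vshbq vivkv uotwg
Hunk 5: at line 3 remove [wfhrn] add [zprek] -> 8 lines: tbw uxb bnhn zprek jjkla vshbq vivkv uotwg
Hunk 6: at line 1 remove [bnhn,zprek] add [obuuo] -> 7 lines: tbw uxb obuuo jjkla vshbq vivkv uotwg
Final line 3: obuuo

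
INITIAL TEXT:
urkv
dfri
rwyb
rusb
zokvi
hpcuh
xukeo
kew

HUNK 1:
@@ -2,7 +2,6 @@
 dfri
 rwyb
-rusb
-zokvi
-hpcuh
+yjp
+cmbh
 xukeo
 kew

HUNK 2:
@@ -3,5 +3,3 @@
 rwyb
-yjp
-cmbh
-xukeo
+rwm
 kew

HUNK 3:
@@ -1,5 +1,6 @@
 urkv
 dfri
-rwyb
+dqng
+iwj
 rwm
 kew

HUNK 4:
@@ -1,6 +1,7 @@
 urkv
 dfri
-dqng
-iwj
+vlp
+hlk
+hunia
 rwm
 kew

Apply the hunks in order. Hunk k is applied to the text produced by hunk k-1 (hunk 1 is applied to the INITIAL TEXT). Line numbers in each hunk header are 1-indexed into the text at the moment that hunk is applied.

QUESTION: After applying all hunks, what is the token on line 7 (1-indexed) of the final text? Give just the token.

Answer: kew

Derivation:
Hunk 1: at line 2 remove [rusb,zokvi,hpcuh] add [yjp,cmbh] -> 7 lines: urkv dfri rwyb yjp cmbh xukeo kew
Hunk 2: at line 3 remove [yjp,cmbh,xukeo] add [rwm] -> 5 lines: urkv dfri rwyb rwm kew
Hunk 3: at line 1 remove [rwyb] add [dqng,iwj] -> 6 lines: urkv dfri dqng iwj rwm kew
Hunk 4: at line 1 remove [dqng,iwj] add [vlp,hlk,hunia] -> 7 lines: urkv dfri vlp hlk hunia rwm kew
Final line 7: kew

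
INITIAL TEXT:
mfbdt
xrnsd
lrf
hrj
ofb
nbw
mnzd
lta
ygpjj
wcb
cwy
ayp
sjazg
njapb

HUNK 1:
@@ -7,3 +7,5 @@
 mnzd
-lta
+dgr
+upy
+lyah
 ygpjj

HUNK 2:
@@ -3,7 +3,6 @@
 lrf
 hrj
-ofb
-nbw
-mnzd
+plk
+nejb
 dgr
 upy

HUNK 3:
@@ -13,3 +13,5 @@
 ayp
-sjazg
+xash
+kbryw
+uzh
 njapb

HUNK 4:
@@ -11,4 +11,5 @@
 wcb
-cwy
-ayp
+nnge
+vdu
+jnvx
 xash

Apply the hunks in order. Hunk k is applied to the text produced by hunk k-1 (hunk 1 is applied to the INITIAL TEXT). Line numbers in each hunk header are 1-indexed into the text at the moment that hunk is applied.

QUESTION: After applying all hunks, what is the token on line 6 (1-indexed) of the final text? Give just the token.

Answer: nejb

Derivation:
Hunk 1: at line 7 remove [lta] add [dgr,upy,lyah] -> 16 lines: mfbdt xrnsd lrf hrj ofb nbw mnzd dgr upy lyah ygpjj wcb cwy ayp sjazg njapb
Hunk 2: at line 3 remove [ofb,nbw,mnzd] add [plk,nejb] -> 15 lines: mfbdt xrnsd lrf hrj plk nejb dgr upy lyah ygpjj wcb cwy ayp sjazg njapb
Hunk 3: at line 13 remove [sjazg] add [xash,kbryw,uzh] -> 17 lines: mfbdt xrnsd lrf hrj plk nejb dgr upy lyah ygpjj wcb cwy ayp xash kbryw uzh njapb
Hunk 4: at line 11 remove [cwy,ayp] add [nnge,vdu,jnvx] -> 18 lines: mfbdt xrnsd lrf hrj plk nejb dgr upy lyah ygpjj wcb nnge vdu jnvx xash kbryw uzh njapb
Final line 6: nejb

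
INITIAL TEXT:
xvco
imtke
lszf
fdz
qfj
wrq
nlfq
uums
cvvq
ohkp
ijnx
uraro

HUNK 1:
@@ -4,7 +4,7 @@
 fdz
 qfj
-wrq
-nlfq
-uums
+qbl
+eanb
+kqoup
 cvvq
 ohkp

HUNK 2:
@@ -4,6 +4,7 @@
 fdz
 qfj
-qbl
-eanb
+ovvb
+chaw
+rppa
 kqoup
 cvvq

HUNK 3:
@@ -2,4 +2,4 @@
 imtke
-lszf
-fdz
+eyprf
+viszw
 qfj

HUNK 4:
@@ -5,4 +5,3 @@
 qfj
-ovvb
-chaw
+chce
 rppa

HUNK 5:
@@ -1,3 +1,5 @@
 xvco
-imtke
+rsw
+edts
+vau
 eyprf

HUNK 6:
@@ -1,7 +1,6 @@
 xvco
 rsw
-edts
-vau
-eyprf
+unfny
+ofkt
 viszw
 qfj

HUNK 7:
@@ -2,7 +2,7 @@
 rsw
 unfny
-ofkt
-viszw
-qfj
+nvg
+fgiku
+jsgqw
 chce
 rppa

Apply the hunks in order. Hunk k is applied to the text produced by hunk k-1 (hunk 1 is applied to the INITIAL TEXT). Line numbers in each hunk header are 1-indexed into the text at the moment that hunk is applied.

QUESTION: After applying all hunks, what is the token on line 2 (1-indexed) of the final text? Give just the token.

Hunk 1: at line 4 remove [wrq,nlfq,uums] add [qbl,eanb,kqoup] -> 12 lines: xvco imtke lszf fdz qfj qbl eanb kqoup cvvq ohkp ijnx uraro
Hunk 2: at line 4 remove [qbl,eanb] add [ovvb,chaw,rppa] -> 13 lines: xvco imtke lszf fdz qfj ovvb chaw rppa kqoup cvvq ohkp ijnx uraro
Hunk 3: at line 2 remove [lszf,fdz] add [eyprf,viszw] -> 13 lines: xvco imtke eyprf viszw qfj ovvb chaw rppa kqoup cvvq ohkp ijnx uraro
Hunk 4: at line 5 remove [ovvb,chaw] add [chce] -> 12 lines: xvco imtke eyprf viszw qfj chce rppa kqoup cvvq ohkp ijnx uraro
Hunk 5: at line 1 remove [imtke] add [rsw,edts,vau] -> 14 lines: xvco rsw edts vau eyprf viszw qfj chce rppa kqoup cvvq ohkp ijnx uraro
Hunk 6: at line 1 remove [edts,vau,eyprf] add [unfny,ofkt] -> 13 lines: xvco rsw unfny ofkt viszw qfj chce rppa kqoup cvvq ohkp ijnx uraro
Hunk 7: at line 2 remove [ofkt,viszw,qfj] add [nvg,fgiku,jsgqw] -> 13 lines: xvco rsw unfny nvg fgiku jsgqw chce rppa kqoup cvvq ohkp ijnx uraro
Final line 2: rsw

Answer: rsw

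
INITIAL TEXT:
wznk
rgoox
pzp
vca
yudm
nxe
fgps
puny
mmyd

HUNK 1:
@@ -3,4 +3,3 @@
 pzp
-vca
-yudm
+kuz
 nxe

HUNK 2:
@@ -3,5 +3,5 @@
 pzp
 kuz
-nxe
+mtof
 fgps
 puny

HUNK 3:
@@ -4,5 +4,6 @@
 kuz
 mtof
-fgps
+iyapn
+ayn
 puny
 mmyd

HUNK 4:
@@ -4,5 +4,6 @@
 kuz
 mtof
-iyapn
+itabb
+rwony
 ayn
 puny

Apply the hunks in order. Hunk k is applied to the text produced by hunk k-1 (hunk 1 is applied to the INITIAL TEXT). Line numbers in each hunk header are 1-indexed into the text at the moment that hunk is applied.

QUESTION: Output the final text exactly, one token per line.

Answer: wznk
rgoox
pzp
kuz
mtof
itabb
rwony
ayn
puny
mmyd

Derivation:
Hunk 1: at line 3 remove [vca,yudm] add [kuz] -> 8 lines: wznk rgoox pzp kuz nxe fgps puny mmyd
Hunk 2: at line 3 remove [nxe] add [mtof] -> 8 lines: wznk rgoox pzp kuz mtof fgps puny mmyd
Hunk 3: at line 4 remove [fgps] add [iyapn,ayn] -> 9 lines: wznk rgoox pzp kuz mtof iyapn ayn puny mmyd
Hunk 4: at line 4 remove [iyapn] add [itabb,rwony] -> 10 lines: wznk rgoox pzp kuz mtof itabb rwony ayn puny mmyd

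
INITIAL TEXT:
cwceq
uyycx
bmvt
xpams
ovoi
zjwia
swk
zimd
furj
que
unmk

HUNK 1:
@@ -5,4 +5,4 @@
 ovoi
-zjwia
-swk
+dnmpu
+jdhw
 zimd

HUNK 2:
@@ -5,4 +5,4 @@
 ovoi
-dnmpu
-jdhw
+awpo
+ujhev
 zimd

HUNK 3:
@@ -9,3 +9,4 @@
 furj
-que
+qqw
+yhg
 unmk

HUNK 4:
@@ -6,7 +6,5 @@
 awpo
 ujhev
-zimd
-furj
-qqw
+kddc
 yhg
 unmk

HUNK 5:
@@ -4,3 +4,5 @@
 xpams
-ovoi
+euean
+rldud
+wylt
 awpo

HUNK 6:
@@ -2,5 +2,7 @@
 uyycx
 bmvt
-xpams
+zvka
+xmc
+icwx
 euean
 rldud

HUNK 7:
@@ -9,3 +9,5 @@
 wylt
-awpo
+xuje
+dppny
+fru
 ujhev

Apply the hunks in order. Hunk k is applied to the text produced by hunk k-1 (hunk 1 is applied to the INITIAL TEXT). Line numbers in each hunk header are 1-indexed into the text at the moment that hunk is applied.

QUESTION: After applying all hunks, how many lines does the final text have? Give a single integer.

Hunk 1: at line 5 remove [zjwia,swk] add [dnmpu,jdhw] -> 11 lines: cwceq uyycx bmvt xpams ovoi dnmpu jdhw zimd furj que unmk
Hunk 2: at line 5 remove [dnmpu,jdhw] add [awpo,ujhev] -> 11 lines: cwceq uyycx bmvt xpams ovoi awpo ujhev zimd furj que unmk
Hunk 3: at line 9 remove [que] add [qqw,yhg] -> 12 lines: cwceq uyycx bmvt xpams ovoi awpo ujhev zimd furj qqw yhg unmk
Hunk 4: at line 6 remove [zimd,furj,qqw] add [kddc] -> 10 lines: cwceq uyycx bmvt xpams ovoi awpo ujhev kddc yhg unmk
Hunk 5: at line 4 remove [ovoi] add [euean,rldud,wylt] -> 12 lines: cwceq uyycx bmvt xpams euean rldud wylt awpo ujhev kddc yhg unmk
Hunk 6: at line 2 remove [xpams] add [zvka,xmc,icwx] -> 14 lines: cwceq uyycx bmvt zvka xmc icwx euean rldud wylt awpo ujhev kddc yhg unmk
Hunk 7: at line 9 remove [awpo] add [xuje,dppny,fru] -> 16 lines: cwceq uyycx bmvt zvka xmc icwx euean rldud wylt xuje dppny fru ujhev kddc yhg unmk
Final line count: 16

Answer: 16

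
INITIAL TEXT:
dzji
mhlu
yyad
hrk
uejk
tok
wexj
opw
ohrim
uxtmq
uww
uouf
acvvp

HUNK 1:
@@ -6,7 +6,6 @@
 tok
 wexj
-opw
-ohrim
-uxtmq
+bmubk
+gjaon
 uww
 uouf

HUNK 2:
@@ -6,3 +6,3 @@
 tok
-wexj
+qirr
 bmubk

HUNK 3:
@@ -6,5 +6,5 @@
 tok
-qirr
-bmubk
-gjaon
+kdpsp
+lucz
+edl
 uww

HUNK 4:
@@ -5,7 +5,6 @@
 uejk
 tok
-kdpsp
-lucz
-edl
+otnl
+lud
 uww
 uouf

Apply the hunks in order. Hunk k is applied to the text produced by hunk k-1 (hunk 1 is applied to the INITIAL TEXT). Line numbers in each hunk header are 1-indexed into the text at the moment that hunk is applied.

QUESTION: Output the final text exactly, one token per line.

Hunk 1: at line 6 remove [opw,ohrim,uxtmq] add [bmubk,gjaon] -> 12 lines: dzji mhlu yyad hrk uejk tok wexj bmubk gjaon uww uouf acvvp
Hunk 2: at line 6 remove [wexj] add [qirr] -> 12 lines: dzji mhlu yyad hrk uejk tok qirr bmubk gjaon uww uouf acvvp
Hunk 3: at line 6 remove [qirr,bmubk,gjaon] add [kdpsp,lucz,edl] -> 12 lines: dzji mhlu yyad hrk uejk tok kdpsp lucz edl uww uouf acvvp
Hunk 4: at line 5 remove [kdpsp,lucz,edl] add [otnl,lud] -> 11 lines: dzji mhlu yyad hrk uejk tok otnl lud uww uouf acvvp

Answer: dzji
mhlu
yyad
hrk
uejk
tok
otnl
lud
uww
uouf
acvvp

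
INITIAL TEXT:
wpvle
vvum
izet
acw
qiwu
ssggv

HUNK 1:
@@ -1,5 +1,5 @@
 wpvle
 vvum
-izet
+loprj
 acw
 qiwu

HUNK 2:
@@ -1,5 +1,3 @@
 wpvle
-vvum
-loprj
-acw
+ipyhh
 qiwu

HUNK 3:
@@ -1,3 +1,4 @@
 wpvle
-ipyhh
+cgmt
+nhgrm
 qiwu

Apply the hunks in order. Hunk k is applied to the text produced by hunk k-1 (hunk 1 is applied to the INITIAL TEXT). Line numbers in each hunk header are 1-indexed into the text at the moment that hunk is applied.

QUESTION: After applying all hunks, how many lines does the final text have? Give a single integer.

Answer: 5

Derivation:
Hunk 1: at line 1 remove [izet] add [loprj] -> 6 lines: wpvle vvum loprj acw qiwu ssggv
Hunk 2: at line 1 remove [vvum,loprj,acw] add [ipyhh] -> 4 lines: wpvle ipyhh qiwu ssggv
Hunk 3: at line 1 remove [ipyhh] add [cgmt,nhgrm] -> 5 lines: wpvle cgmt nhgrm qiwu ssggv
Final line count: 5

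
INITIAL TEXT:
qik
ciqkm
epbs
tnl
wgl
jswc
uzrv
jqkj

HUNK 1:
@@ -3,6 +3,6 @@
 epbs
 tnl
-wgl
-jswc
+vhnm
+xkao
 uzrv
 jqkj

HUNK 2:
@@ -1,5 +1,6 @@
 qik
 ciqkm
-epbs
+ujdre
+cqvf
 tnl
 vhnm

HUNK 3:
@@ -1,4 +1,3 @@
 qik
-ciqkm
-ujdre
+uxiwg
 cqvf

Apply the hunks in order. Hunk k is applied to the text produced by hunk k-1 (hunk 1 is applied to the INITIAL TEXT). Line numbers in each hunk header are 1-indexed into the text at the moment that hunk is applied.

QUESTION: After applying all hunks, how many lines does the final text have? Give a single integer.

Hunk 1: at line 3 remove [wgl,jswc] add [vhnm,xkao] -> 8 lines: qik ciqkm epbs tnl vhnm xkao uzrv jqkj
Hunk 2: at line 1 remove [epbs] add [ujdre,cqvf] -> 9 lines: qik ciqkm ujdre cqvf tnl vhnm xkao uzrv jqkj
Hunk 3: at line 1 remove [ciqkm,ujdre] add [uxiwg] -> 8 lines: qik uxiwg cqvf tnl vhnm xkao uzrv jqkj
Final line count: 8

Answer: 8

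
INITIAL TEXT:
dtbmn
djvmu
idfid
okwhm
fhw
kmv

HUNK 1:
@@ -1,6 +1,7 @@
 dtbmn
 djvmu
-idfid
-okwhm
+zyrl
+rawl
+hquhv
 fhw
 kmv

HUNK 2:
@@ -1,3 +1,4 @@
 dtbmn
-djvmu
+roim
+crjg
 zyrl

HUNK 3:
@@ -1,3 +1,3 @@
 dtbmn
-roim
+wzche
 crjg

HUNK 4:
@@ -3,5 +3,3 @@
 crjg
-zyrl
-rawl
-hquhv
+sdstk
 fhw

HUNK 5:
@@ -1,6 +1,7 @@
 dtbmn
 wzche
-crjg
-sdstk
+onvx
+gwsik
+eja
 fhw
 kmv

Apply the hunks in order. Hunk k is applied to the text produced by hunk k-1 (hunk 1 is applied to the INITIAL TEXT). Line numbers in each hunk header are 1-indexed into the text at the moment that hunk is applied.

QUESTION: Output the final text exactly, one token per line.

Hunk 1: at line 1 remove [idfid,okwhm] add [zyrl,rawl,hquhv] -> 7 lines: dtbmn djvmu zyrl rawl hquhv fhw kmv
Hunk 2: at line 1 remove [djvmu] add [roim,crjg] -> 8 lines: dtbmn roim crjg zyrl rawl hquhv fhw kmv
Hunk 3: at line 1 remove [roim] add [wzche] -> 8 lines: dtbmn wzche crjg zyrl rawl hquhv fhw kmv
Hunk 4: at line 3 remove [zyrl,rawl,hquhv] add [sdstk] -> 6 lines: dtbmn wzche crjg sdstk fhw kmv
Hunk 5: at line 1 remove [crjg,sdstk] add [onvx,gwsik,eja] -> 7 lines: dtbmn wzche onvx gwsik eja fhw kmv

Answer: dtbmn
wzche
onvx
gwsik
eja
fhw
kmv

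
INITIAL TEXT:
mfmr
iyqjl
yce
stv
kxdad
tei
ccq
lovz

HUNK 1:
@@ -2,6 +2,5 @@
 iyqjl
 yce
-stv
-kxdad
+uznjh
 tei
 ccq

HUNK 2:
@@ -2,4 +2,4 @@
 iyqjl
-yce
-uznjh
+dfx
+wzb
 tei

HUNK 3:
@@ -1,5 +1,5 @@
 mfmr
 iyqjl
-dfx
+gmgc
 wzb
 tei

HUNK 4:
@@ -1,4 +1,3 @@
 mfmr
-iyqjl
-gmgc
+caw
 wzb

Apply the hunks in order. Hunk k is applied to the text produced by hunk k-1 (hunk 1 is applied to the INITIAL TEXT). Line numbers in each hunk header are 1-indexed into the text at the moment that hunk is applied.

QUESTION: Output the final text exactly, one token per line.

Answer: mfmr
caw
wzb
tei
ccq
lovz

Derivation:
Hunk 1: at line 2 remove [stv,kxdad] add [uznjh] -> 7 lines: mfmr iyqjl yce uznjh tei ccq lovz
Hunk 2: at line 2 remove [yce,uznjh] add [dfx,wzb] -> 7 lines: mfmr iyqjl dfx wzb tei ccq lovz
Hunk 3: at line 1 remove [dfx] add [gmgc] -> 7 lines: mfmr iyqjl gmgc wzb tei ccq lovz
Hunk 4: at line 1 remove [iyqjl,gmgc] add [caw] -> 6 lines: mfmr caw wzb tei ccq lovz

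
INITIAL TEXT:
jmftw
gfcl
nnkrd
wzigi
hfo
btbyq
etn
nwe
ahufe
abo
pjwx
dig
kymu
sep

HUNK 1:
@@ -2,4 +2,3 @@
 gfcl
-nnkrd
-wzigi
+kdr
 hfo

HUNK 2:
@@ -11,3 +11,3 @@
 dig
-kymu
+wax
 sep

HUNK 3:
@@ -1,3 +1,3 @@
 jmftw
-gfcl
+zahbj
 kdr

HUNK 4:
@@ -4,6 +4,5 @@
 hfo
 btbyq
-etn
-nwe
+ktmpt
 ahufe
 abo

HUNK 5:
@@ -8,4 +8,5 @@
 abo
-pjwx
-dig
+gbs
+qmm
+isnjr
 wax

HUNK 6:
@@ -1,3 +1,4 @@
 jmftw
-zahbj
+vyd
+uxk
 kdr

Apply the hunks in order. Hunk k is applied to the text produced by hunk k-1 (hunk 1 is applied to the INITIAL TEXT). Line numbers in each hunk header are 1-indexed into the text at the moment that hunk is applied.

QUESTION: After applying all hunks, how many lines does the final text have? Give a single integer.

Answer: 14

Derivation:
Hunk 1: at line 2 remove [nnkrd,wzigi] add [kdr] -> 13 lines: jmftw gfcl kdr hfo btbyq etn nwe ahufe abo pjwx dig kymu sep
Hunk 2: at line 11 remove [kymu] add [wax] -> 13 lines: jmftw gfcl kdr hfo btbyq etn nwe ahufe abo pjwx dig wax sep
Hunk 3: at line 1 remove [gfcl] add [zahbj] -> 13 lines: jmftw zahbj kdr hfo btbyq etn nwe ahufe abo pjwx dig wax sep
Hunk 4: at line 4 remove [etn,nwe] add [ktmpt] -> 12 lines: jmftw zahbj kdr hfo btbyq ktmpt ahufe abo pjwx dig wax sep
Hunk 5: at line 8 remove [pjwx,dig] add [gbs,qmm,isnjr] -> 13 lines: jmftw zahbj kdr hfo btbyq ktmpt ahufe abo gbs qmm isnjr wax sep
Hunk 6: at line 1 remove [zahbj] add [vyd,uxk] -> 14 lines: jmftw vyd uxk kdr hfo btbyq ktmpt ahufe abo gbs qmm isnjr wax sep
Final line count: 14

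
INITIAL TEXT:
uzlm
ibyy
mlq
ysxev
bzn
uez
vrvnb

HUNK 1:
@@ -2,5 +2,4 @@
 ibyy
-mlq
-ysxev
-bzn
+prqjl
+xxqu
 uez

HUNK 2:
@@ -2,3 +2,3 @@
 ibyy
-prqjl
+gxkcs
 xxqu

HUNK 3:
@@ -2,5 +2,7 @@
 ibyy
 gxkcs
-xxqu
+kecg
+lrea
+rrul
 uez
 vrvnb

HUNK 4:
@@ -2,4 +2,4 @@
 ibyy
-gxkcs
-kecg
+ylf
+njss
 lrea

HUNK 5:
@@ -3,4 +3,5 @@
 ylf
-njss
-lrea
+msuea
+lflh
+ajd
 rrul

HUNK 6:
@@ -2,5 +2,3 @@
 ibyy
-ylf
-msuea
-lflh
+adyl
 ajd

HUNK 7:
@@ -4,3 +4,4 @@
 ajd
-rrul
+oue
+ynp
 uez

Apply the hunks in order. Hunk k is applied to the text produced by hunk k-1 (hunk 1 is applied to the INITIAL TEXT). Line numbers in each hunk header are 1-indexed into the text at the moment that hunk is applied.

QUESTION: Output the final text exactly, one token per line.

Answer: uzlm
ibyy
adyl
ajd
oue
ynp
uez
vrvnb

Derivation:
Hunk 1: at line 2 remove [mlq,ysxev,bzn] add [prqjl,xxqu] -> 6 lines: uzlm ibyy prqjl xxqu uez vrvnb
Hunk 2: at line 2 remove [prqjl] add [gxkcs] -> 6 lines: uzlm ibyy gxkcs xxqu uez vrvnb
Hunk 3: at line 2 remove [xxqu] add [kecg,lrea,rrul] -> 8 lines: uzlm ibyy gxkcs kecg lrea rrul uez vrvnb
Hunk 4: at line 2 remove [gxkcs,kecg] add [ylf,njss] -> 8 lines: uzlm ibyy ylf njss lrea rrul uez vrvnb
Hunk 5: at line 3 remove [njss,lrea] add [msuea,lflh,ajd] -> 9 lines: uzlm ibyy ylf msuea lflh ajd rrul uez vrvnb
Hunk 6: at line 2 remove [ylf,msuea,lflh] add [adyl] -> 7 lines: uzlm ibyy adyl ajd rrul uez vrvnb
Hunk 7: at line 4 remove [rrul] add [oue,ynp] -> 8 lines: uzlm ibyy adyl ajd oue ynp uez vrvnb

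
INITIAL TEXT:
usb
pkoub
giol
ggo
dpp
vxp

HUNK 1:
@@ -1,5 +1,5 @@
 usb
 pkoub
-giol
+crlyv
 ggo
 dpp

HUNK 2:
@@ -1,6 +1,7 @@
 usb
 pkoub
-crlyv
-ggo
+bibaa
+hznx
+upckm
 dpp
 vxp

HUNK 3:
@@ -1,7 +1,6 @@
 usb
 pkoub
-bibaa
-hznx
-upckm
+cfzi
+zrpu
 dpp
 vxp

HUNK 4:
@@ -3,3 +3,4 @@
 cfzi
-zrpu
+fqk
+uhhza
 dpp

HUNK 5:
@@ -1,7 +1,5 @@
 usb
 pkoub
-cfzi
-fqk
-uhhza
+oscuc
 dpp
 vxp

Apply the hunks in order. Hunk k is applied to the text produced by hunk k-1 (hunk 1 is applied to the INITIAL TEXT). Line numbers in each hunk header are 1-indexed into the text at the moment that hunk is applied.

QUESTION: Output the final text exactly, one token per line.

Hunk 1: at line 1 remove [giol] add [crlyv] -> 6 lines: usb pkoub crlyv ggo dpp vxp
Hunk 2: at line 1 remove [crlyv,ggo] add [bibaa,hznx,upckm] -> 7 lines: usb pkoub bibaa hznx upckm dpp vxp
Hunk 3: at line 1 remove [bibaa,hznx,upckm] add [cfzi,zrpu] -> 6 lines: usb pkoub cfzi zrpu dpp vxp
Hunk 4: at line 3 remove [zrpu] add [fqk,uhhza] -> 7 lines: usb pkoub cfzi fqk uhhza dpp vxp
Hunk 5: at line 1 remove [cfzi,fqk,uhhza] add [oscuc] -> 5 lines: usb pkoub oscuc dpp vxp

Answer: usb
pkoub
oscuc
dpp
vxp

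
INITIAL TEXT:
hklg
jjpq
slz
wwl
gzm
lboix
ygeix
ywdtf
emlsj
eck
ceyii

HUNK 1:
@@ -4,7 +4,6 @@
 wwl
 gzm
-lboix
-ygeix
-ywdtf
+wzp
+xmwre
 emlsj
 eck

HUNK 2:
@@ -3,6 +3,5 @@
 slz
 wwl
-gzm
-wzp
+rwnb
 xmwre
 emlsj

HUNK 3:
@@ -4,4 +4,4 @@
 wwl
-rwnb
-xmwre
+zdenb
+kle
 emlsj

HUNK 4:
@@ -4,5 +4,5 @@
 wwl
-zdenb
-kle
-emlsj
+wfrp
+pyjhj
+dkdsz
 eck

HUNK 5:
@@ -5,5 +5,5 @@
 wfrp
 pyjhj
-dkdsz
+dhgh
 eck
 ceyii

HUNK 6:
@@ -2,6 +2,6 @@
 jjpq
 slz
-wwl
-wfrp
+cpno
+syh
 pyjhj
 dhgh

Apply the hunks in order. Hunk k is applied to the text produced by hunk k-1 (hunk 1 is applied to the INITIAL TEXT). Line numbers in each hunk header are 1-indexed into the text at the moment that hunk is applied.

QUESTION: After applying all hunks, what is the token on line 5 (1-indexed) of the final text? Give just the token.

Hunk 1: at line 4 remove [lboix,ygeix,ywdtf] add [wzp,xmwre] -> 10 lines: hklg jjpq slz wwl gzm wzp xmwre emlsj eck ceyii
Hunk 2: at line 3 remove [gzm,wzp] add [rwnb] -> 9 lines: hklg jjpq slz wwl rwnb xmwre emlsj eck ceyii
Hunk 3: at line 4 remove [rwnb,xmwre] add [zdenb,kle] -> 9 lines: hklg jjpq slz wwl zdenb kle emlsj eck ceyii
Hunk 4: at line 4 remove [zdenb,kle,emlsj] add [wfrp,pyjhj,dkdsz] -> 9 lines: hklg jjpq slz wwl wfrp pyjhj dkdsz eck ceyii
Hunk 5: at line 5 remove [dkdsz] add [dhgh] -> 9 lines: hklg jjpq slz wwl wfrp pyjhj dhgh eck ceyii
Hunk 6: at line 2 remove [wwl,wfrp] add [cpno,syh] -> 9 lines: hklg jjpq slz cpno syh pyjhj dhgh eck ceyii
Final line 5: syh

Answer: syh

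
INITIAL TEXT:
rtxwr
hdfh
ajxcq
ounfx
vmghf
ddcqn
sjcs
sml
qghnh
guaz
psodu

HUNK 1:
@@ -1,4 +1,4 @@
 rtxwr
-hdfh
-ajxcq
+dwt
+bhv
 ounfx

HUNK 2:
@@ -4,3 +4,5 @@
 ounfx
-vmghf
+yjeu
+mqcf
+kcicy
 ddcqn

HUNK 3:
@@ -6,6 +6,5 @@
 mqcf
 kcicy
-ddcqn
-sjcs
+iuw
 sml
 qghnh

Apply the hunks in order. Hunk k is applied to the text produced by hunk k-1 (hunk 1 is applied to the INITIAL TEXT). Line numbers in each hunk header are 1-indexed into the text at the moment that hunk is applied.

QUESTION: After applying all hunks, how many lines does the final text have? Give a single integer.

Answer: 12

Derivation:
Hunk 1: at line 1 remove [hdfh,ajxcq] add [dwt,bhv] -> 11 lines: rtxwr dwt bhv ounfx vmghf ddcqn sjcs sml qghnh guaz psodu
Hunk 2: at line 4 remove [vmghf] add [yjeu,mqcf,kcicy] -> 13 lines: rtxwr dwt bhv ounfx yjeu mqcf kcicy ddcqn sjcs sml qghnh guaz psodu
Hunk 3: at line 6 remove [ddcqn,sjcs] add [iuw] -> 12 lines: rtxwr dwt bhv ounfx yjeu mqcf kcicy iuw sml qghnh guaz psodu
Final line count: 12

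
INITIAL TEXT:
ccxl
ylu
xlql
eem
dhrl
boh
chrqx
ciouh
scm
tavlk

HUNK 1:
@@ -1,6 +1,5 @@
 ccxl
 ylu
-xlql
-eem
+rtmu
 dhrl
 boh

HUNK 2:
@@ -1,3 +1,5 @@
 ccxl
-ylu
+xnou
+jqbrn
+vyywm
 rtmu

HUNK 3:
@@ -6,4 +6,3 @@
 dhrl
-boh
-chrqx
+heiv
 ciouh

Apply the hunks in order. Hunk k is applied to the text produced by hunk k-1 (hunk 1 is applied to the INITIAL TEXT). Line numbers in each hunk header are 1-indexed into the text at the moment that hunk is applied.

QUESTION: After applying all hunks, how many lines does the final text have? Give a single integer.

Answer: 10

Derivation:
Hunk 1: at line 1 remove [xlql,eem] add [rtmu] -> 9 lines: ccxl ylu rtmu dhrl boh chrqx ciouh scm tavlk
Hunk 2: at line 1 remove [ylu] add [xnou,jqbrn,vyywm] -> 11 lines: ccxl xnou jqbrn vyywm rtmu dhrl boh chrqx ciouh scm tavlk
Hunk 3: at line 6 remove [boh,chrqx] add [heiv] -> 10 lines: ccxl xnou jqbrn vyywm rtmu dhrl heiv ciouh scm tavlk
Final line count: 10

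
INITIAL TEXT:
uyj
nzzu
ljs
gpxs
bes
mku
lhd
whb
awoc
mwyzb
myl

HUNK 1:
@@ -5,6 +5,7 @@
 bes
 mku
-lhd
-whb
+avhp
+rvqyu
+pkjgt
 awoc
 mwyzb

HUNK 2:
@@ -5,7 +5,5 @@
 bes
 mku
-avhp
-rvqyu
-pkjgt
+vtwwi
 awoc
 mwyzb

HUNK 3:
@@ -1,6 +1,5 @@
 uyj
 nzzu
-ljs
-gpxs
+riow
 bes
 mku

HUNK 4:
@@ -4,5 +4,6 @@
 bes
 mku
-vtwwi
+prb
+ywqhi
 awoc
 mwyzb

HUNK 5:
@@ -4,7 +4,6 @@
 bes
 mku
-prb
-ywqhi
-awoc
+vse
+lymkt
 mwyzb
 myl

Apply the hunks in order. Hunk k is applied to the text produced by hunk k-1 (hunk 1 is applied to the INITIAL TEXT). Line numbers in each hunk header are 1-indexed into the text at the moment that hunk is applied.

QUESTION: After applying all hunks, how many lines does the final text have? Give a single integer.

Hunk 1: at line 5 remove [lhd,whb] add [avhp,rvqyu,pkjgt] -> 12 lines: uyj nzzu ljs gpxs bes mku avhp rvqyu pkjgt awoc mwyzb myl
Hunk 2: at line 5 remove [avhp,rvqyu,pkjgt] add [vtwwi] -> 10 lines: uyj nzzu ljs gpxs bes mku vtwwi awoc mwyzb myl
Hunk 3: at line 1 remove [ljs,gpxs] add [riow] -> 9 lines: uyj nzzu riow bes mku vtwwi awoc mwyzb myl
Hunk 4: at line 4 remove [vtwwi] add [prb,ywqhi] -> 10 lines: uyj nzzu riow bes mku prb ywqhi awoc mwyzb myl
Hunk 5: at line 4 remove [prb,ywqhi,awoc] add [vse,lymkt] -> 9 lines: uyj nzzu riow bes mku vse lymkt mwyzb myl
Final line count: 9

Answer: 9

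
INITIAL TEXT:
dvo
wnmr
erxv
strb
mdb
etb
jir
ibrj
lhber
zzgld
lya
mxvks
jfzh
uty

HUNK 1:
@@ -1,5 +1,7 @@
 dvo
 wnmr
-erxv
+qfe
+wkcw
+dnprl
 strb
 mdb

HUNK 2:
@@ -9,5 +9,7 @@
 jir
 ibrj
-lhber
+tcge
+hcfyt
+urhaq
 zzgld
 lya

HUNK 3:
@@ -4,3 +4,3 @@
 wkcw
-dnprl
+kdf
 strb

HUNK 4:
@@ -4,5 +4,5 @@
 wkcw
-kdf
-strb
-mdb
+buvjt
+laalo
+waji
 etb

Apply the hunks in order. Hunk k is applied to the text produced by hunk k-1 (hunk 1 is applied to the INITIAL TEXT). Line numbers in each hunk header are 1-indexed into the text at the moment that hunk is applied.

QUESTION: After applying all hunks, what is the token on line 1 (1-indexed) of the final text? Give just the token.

Answer: dvo

Derivation:
Hunk 1: at line 1 remove [erxv] add [qfe,wkcw,dnprl] -> 16 lines: dvo wnmr qfe wkcw dnprl strb mdb etb jir ibrj lhber zzgld lya mxvks jfzh uty
Hunk 2: at line 9 remove [lhber] add [tcge,hcfyt,urhaq] -> 18 lines: dvo wnmr qfe wkcw dnprl strb mdb etb jir ibrj tcge hcfyt urhaq zzgld lya mxvks jfzh uty
Hunk 3: at line 4 remove [dnprl] add [kdf] -> 18 lines: dvo wnmr qfe wkcw kdf strb mdb etb jir ibrj tcge hcfyt urhaq zzgld lya mxvks jfzh uty
Hunk 4: at line 4 remove [kdf,strb,mdb] add [buvjt,laalo,waji] -> 18 lines: dvo wnmr qfe wkcw buvjt laalo waji etb jir ibrj tcge hcfyt urhaq zzgld lya mxvks jfzh uty
Final line 1: dvo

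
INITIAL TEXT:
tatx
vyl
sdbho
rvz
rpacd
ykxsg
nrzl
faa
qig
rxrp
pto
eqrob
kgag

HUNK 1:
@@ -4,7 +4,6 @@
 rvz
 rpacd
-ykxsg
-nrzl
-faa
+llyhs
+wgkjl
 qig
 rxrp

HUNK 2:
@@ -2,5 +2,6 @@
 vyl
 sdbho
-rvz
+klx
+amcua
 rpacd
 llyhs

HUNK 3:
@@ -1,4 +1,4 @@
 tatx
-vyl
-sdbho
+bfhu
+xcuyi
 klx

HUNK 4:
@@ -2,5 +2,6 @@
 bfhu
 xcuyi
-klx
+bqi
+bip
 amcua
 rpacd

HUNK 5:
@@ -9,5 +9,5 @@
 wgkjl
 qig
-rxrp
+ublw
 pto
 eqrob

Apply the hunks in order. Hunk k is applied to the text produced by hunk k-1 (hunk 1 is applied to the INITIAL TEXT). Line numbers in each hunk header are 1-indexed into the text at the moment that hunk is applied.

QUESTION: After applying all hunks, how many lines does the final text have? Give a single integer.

Hunk 1: at line 4 remove [ykxsg,nrzl,faa] add [llyhs,wgkjl] -> 12 lines: tatx vyl sdbho rvz rpacd llyhs wgkjl qig rxrp pto eqrob kgag
Hunk 2: at line 2 remove [rvz] add [klx,amcua] -> 13 lines: tatx vyl sdbho klx amcua rpacd llyhs wgkjl qig rxrp pto eqrob kgag
Hunk 3: at line 1 remove [vyl,sdbho] add [bfhu,xcuyi] -> 13 lines: tatx bfhu xcuyi klx amcua rpacd llyhs wgkjl qig rxrp pto eqrob kgag
Hunk 4: at line 2 remove [klx] add [bqi,bip] -> 14 lines: tatx bfhu xcuyi bqi bip amcua rpacd llyhs wgkjl qig rxrp pto eqrob kgag
Hunk 5: at line 9 remove [rxrp] add [ublw] -> 14 lines: tatx bfhu xcuyi bqi bip amcua rpacd llyhs wgkjl qig ublw pto eqrob kgag
Final line count: 14

Answer: 14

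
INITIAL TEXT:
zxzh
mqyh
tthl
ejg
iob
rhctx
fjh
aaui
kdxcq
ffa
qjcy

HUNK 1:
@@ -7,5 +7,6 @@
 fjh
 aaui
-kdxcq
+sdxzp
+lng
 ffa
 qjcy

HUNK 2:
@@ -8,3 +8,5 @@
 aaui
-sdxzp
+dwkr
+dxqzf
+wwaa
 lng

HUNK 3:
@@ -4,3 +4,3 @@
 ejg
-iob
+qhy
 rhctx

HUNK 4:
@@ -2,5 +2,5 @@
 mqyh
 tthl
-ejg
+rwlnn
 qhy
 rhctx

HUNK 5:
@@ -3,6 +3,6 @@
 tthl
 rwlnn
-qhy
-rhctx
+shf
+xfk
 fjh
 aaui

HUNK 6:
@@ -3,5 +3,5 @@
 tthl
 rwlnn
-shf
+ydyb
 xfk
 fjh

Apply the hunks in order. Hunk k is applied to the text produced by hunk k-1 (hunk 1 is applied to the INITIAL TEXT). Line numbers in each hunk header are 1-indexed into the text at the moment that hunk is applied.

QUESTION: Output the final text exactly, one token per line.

Answer: zxzh
mqyh
tthl
rwlnn
ydyb
xfk
fjh
aaui
dwkr
dxqzf
wwaa
lng
ffa
qjcy

Derivation:
Hunk 1: at line 7 remove [kdxcq] add [sdxzp,lng] -> 12 lines: zxzh mqyh tthl ejg iob rhctx fjh aaui sdxzp lng ffa qjcy
Hunk 2: at line 8 remove [sdxzp] add [dwkr,dxqzf,wwaa] -> 14 lines: zxzh mqyh tthl ejg iob rhctx fjh aaui dwkr dxqzf wwaa lng ffa qjcy
Hunk 3: at line 4 remove [iob] add [qhy] -> 14 lines: zxzh mqyh tthl ejg qhy rhctx fjh aaui dwkr dxqzf wwaa lng ffa qjcy
Hunk 4: at line 2 remove [ejg] add [rwlnn] -> 14 lines: zxzh mqyh tthl rwlnn qhy rhctx fjh aaui dwkr dxqzf wwaa lng ffa qjcy
Hunk 5: at line 3 remove [qhy,rhctx] add [shf,xfk] -> 14 lines: zxzh mqyh tthl rwlnn shf xfk fjh aaui dwkr dxqzf wwaa lng ffa qjcy
Hunk 6: at line 3 remove [shf] add [ydyb] -> 14 lines: zxzh mqyh tthl rwlnn ydyb xfk fjh aaui dwkr dxqzf wwaa lng ffa qjcy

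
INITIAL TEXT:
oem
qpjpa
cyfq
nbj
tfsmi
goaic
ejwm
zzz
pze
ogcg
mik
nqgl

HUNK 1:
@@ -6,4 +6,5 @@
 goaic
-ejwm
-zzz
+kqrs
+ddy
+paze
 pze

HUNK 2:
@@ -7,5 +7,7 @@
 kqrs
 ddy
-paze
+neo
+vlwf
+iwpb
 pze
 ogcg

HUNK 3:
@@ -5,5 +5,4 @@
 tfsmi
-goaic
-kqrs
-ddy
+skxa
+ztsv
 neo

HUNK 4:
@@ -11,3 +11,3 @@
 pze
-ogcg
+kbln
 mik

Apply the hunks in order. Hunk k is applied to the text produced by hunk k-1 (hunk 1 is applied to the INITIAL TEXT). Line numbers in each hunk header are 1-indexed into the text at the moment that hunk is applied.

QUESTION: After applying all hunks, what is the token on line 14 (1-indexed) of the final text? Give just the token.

Answer: nqgl

Derivation:
Hunk 1: at line 6 remove [ejwm,zzz] add [kqrs,ddy,paze] -> 13 lines: oem qpjpa cyfq nbj tfsmi goaic kqrs ddy paze pze ogcg mik nqgl
Hunk 2: at line 7 remove [paze] add [neo,vlwf,iwpb] -> 15 lines: oem qpjpa cyfq nbj tfsmi goaic kqrs ddy neo vlwf iwpb pze ogcg mik nqgl
Hunk 3: at line 5 remove [goaic,kqrs,ddy] add [skxa,ztsv] -> 14 lines: oem qpjpa cyfq nbj tfsmi skxa ztsv neo vlwf iwpb pze ogcg mik nqgl
Hunk 4: at line 11 remove [ogcg] add [kbln] -> 14 lines: oem qpjpa cyfq nbj tfsmi skxa ztsv neo vlwf iwpb pze kbln mik nqgl
Final line 14: nqgl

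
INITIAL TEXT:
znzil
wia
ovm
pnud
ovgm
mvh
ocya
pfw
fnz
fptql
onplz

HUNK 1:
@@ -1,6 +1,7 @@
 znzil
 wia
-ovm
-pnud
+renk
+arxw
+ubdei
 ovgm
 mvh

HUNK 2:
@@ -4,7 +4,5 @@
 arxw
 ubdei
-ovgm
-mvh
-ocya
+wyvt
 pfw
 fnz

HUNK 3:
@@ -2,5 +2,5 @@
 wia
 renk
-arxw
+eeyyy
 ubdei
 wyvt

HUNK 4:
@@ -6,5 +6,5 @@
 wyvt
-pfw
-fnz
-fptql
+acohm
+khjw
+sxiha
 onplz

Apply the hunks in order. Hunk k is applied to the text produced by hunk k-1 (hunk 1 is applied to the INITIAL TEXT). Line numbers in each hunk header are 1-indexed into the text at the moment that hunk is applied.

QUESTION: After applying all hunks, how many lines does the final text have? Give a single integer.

Answer: 10

Derivation:
Hunk 1: at line 1 remove [ovm,pnud] add [renk,arxw,ubdei] -> 12 lines: znzil wia renk arxw ubdei ovgm mvh ocya pfw fnz fptql onplz
Hunk 2: at line 4 remove [ovgm,mvh,ocya] add [wyvt] -> 10 lines: znzil wia renk arxw ubdei wyvt pfw fnz fptql onplz
Hunk 3: at line 2 remove [arxw] add [eeyyy] -> 10 lines: znzil wia renk eeyyy ubdei wyvt pfw fnz fptql onplz
Hunk 4: at line 6 remove [pfw,fnz,fptql] add [acohm,khjw,sxiha] -> 10 lines: znzil wia renk eeyyy ubdei wyvt acohm khjw sxiha onplz
Final line count: 10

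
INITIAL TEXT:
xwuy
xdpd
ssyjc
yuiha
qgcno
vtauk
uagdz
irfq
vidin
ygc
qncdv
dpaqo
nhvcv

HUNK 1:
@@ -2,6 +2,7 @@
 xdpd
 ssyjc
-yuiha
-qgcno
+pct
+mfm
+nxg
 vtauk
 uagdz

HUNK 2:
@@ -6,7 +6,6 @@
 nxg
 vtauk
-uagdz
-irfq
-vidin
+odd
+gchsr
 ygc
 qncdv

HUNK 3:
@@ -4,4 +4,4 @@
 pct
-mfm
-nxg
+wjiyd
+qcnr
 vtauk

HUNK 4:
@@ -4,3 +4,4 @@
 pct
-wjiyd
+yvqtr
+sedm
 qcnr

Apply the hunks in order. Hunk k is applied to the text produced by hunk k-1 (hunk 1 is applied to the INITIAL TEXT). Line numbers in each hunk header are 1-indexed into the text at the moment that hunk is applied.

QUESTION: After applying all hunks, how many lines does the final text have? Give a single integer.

Answer: 14

Derivation:
Hunk 1: at line 2 remove [yuiha,qgcno] add [pct,mfm,nxg] -> 14 lines: xwuy xdpd ssyjc pct mfm nxg vtauk uagdz irfq vidin ygc qncdv dpaqo nhvcv
Hunk 2: at line 6 remove [uagdz,irfq,vidin] add [odd,gchsr] -> 13 lines: xwuy xdpd ssyjc pct mfm nxg vtauk odd gchsr ygc qncdv dpaqo nhvcv
Hunk 3: at line 4 remove [mfm,nxg] add [wjiyd,qcnr] -> 13 lines: xwuy xdpd ssyjc pct wjiyd qcnr vtauk odd gchsr ygc qncdv dpaqo nhvcv
Hunk 4: at line 4 remove [wjiyd] add [yvqtr,sedm] -> 14 lines: xwuy xdpd ssyjc pct yvqtr sedm qcnr vtauk odd gchsr ygc qncdv dpaqo nhvcv
Final line count: 14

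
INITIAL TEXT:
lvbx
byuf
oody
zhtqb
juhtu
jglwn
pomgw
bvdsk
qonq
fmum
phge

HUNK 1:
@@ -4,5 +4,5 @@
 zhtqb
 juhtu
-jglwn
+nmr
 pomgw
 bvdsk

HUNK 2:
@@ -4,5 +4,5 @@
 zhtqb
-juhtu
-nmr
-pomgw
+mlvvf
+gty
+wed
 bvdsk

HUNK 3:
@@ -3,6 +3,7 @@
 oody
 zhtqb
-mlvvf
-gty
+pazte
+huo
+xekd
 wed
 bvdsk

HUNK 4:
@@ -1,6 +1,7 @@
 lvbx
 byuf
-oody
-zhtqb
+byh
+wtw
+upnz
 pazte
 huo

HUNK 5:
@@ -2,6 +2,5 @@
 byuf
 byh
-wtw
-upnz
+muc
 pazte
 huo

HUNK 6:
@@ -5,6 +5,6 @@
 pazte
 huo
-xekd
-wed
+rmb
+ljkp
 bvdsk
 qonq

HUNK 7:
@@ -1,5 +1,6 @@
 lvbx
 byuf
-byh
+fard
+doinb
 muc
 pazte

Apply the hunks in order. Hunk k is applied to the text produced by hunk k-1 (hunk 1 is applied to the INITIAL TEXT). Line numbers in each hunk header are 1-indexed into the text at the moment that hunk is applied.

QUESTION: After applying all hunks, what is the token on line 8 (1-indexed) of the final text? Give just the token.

Hunk 1: at line 4 remove [jglwn] add [nmr] -> 11 lines: lvbx byuf oody zhtqb juhtu nmr pomgw bvdsk qonq fmum phge
Hunk 2: at line 4 remove [juhtu,nmr,pomgw] add [mlvvf,gty,wed] -> 11 lines: lvbx byuf oody zhtqb mlvvf gty wed bvdsk qonq fmum phge
Hunk 3: at line 3 remove [mlvvf,gty] add [pazte,huo,xekd] -> 12 lines: lvbx byuf oody zhtqb pazte huo xekd wed bvdsk qonq fmum phge
Hunk 4: at line 1 remove [oody,zhtqb] add [byh,wtw,upnz] -> 13 lines: lvbx byuf byh wtw upnz pazte huo xekd wed bvdsk qonq fmum phge
Hunk 5: at line 2 remove [wtw,upnz] add [muc] -> 12 lines: lvbx byuf byh muc pazte huo xekd wed bvdsk qonq fmum phge
Hunk 6: at line 5 remove [xekd,wed] add [rmb,ljkp] -> 12 lines: lvbx byuf byh muc pazte huo rmb ljkp bvdsk qonq fmum phge
Hunk 7: at line 1 remove [byh] add [fard,doinb] -> 13 lines: lvbx byuf fard doinb muc pazte huo rmb ljkp bvdsk qonq fmum phge
Final line 8: rmb

Answer: rmb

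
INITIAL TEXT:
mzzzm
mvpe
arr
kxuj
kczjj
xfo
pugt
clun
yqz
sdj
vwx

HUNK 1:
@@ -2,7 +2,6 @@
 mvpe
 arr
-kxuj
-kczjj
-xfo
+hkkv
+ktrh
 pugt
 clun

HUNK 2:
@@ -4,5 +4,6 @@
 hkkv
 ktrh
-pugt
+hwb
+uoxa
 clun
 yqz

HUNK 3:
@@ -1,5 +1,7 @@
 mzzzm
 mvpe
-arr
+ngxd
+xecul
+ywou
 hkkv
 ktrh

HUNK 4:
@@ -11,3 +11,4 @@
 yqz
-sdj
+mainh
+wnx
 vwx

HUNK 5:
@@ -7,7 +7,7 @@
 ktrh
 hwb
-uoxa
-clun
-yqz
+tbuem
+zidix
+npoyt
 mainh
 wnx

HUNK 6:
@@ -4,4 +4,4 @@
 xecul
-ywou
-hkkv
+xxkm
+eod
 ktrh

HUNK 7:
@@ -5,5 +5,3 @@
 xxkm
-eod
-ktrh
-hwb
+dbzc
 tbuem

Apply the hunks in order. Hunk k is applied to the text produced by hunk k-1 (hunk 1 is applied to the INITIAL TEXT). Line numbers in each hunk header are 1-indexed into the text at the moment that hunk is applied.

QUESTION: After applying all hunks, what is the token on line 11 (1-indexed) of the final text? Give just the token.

Answer: wnx

Derivation:
Hunk 1: at line 2 remove [kxuj,kczjj,xfo] add [hkkv,ktrh] -> 10 lines: mzzzm mvpe arr hkkv ktrh pugt clun yqz sdj vwx
Hunk 2: at line 4 remove [pugt] add [hwb,uoxa] -> 11 lines: mzzzm mvpe arr hkkv ktrh hwb uoxa clun yqz sdj vwx
Hunk 3: at line 1 remove [arr] add [ngxd,xecul,ywou] -> 13 lines: mzzzm mvpe ngxd xecul ywou hkkv ktrh hwb uoxa clun yqz sdj vwx
Hunk 4: at line 11 remove [sdj] add [mainh,wnx] -> 14 lines: mzzzm mvpe ngxd xecul ywou hkkv ktrh hwb uoxa clun yqz mainh wnx vwx
Hunk 5: at line 7 remove [uoxa,clun,yqz] add [tbuem,zidix,npoyt] -> 14 lines: mzzzm mvpe ngxd xecul ywou hkkv ktrh hwb tbuem zidix npoyt mainh wnx vwx
Hunk 6: at line 4 remove [ywou,hkkv] add [xxkm,eod] -> 14 lines: mzzzm mvpe ngxd xecul xxkm eod ktrh hwb tbuem zidix npoyt mainh wnx vwx
Hunk 7: at line 5 remove [eod,ktrh,hwb] add [dbzc] -> 12 lines: mzzzm mvpe ngxd xecul xxkm dbzc tbuem zidix npoyt mainh wnx vwx
Final line 11: wnx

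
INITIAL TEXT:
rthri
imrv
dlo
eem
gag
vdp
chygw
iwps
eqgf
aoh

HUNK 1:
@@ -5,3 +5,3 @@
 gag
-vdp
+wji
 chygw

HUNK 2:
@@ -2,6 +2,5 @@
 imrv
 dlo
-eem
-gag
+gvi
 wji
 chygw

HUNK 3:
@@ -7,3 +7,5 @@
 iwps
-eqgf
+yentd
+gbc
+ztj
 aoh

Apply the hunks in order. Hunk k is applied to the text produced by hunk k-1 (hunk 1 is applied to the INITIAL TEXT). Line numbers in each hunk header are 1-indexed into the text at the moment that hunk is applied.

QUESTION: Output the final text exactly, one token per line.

Answer: rthri
imrv
dlo
gvi
wji
chygw
iwps
yentd
gbc
ztj
aoh

Derivation:
Hunk 1: at line 5 remove [vdp] add [wji] -> 10 lines: rthri imrv dlo eem gag wji chygw iwps eqgf aoh
Hunk 2: at line 2 remove [eem,gag] add [gvi] -> 9 lines: rthri imrv dlo gvi wji chygw iwps eqgf aoh
Hunk 3: at line 7 remove [eqgf] add [yentd,gbc,ztj] -> 11 lines: rthri imrv dlo gvi wji chygw iwps yentd gbc ztj aoh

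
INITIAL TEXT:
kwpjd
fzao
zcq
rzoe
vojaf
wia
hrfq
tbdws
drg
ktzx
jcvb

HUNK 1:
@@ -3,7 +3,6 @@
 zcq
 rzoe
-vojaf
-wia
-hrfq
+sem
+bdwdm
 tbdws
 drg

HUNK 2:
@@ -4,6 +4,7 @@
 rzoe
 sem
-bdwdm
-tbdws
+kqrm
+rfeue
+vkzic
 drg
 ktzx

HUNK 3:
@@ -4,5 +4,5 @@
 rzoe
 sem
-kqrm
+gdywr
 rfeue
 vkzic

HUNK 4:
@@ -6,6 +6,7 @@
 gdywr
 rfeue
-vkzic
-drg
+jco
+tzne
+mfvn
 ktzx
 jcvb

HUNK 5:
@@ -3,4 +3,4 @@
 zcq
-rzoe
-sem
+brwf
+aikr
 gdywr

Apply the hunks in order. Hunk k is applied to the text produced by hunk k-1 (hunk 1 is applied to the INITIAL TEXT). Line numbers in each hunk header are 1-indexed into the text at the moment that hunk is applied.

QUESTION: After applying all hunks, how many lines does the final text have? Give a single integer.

Answer: 12

Derivation:
Hunk 1: at line 3 remove [vojaf,wia,hrfq] add [sem,bdwdm] -> 10 lines: kwpjd fzao zcq rzoe sem bdwdm tbdws drg ktzx jcvb
Hunk 2: at line 4 remove [bdwdm,tbdws] add [kqrm,rfeue,vkzic] -> 11 lines: kwpjd fzao zcq rzoe sem kqrm rfeue vkzic drg ktzx jcvb
Hunk 3: at line 4 remove [kqrm] add [gdywr] -> 11 lines: kwpjd fzao zcq rzoe sem gdywr rfeue vkzic drg ktzx jcvb
Hunk 4: at line 6 remove [vkzic,drg] add [jco,tzne,mfvn] -> 12 lines: kwpjd fzao zcq rzoe sem gdywr rfeue jco tzne mfvn ktzx jcvb
Hunk 5: at line 3 remove [rzoe,sem] add [brwf,aikr] -> 12 lines: kwpjd fzao zcq brwf aikr gdywr rfeue jco tzne mfvn ktzx jcvb
Final line count: 12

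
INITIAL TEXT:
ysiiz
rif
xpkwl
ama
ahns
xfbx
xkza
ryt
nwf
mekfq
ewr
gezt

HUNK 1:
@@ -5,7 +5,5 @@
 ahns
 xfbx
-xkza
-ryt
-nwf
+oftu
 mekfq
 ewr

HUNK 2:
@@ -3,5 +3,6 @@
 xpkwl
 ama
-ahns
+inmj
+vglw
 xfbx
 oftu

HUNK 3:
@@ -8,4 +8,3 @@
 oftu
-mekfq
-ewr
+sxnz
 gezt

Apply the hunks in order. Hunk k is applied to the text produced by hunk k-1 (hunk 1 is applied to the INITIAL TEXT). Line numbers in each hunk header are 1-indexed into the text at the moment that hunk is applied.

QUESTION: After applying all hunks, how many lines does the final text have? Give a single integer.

Hunk 1: at line 5 remove [xkza,ryt,nwf] add [oftu] -> 10 lines: ysiiz rif xpkwl ama ahns xfbx oftu mekfq ewr gezt
Hunk 2: at line 3 remove [ahns] add [inmj,vglw] -> 11 lines: ysiiz rif xpkwl ama inmj vglw xfbx oftu mekfq ewr gezt
Hunk 3: at line 8 remove [mekfq,ewr] add [sxnz] -> 10 lines: ysiiz rif xpkwl ama inmj vglw xfbx oftu sxnz gezt
Final line count: 10

Answer: 10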